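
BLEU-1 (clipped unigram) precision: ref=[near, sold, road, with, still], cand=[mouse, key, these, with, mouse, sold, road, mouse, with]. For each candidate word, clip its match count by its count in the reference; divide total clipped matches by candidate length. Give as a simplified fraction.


Reference word counts: {'near': 1, 'road': 1, 'sold': 1, 'still': 1, 'with': 1}
Checking each candidate word (with clipping):
  'mouse' -> not in reference -> no match (matches: 0)
  'key' -> not in reference -> no match (matches: 0)
  'these' -> not in reference -> no match (matches: 0)
  'with' -> in reference (ref count 1, used 1/1) -> match (matches: 1)
  'mouse' -> not in reference -> no match (matches: 1)
  'sold' -> in reference (ref count 1, used 1/1) -> match (matches: 2)
  'road' -> in reference (ref count 1, used 1/1) -> match (matches: 3)
  'mouse' -> not in reference -> no match (matches: 3)
  'with' -> ref count 1 already used up (1/1) -> clipped, no match (matches: 3)
Clipped matches: 3, Candidate length: 9
Precision = 3/9 = 1/3

1/3


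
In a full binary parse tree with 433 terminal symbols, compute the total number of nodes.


Leaf nodes (terminals): 433
Internal nodes = n - 1 = 433 - 1 = 432
Total = leaves + internal = 433 + 432 = 865

865


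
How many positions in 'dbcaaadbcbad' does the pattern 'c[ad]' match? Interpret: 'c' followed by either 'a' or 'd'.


Pattern: c[ad] means 'c' followed by either 'a' or 'd'.
Scanning 'dbcaaadbcbad' position-by-position:
  Pos 0: window 'db' -> no
  Pos 1: window 'bc' -> no
  Pos 2: window 'ca' -> MATCH
  Pos 3: window 'aa' -> no
  Pos 4: window 'aa' -> no
  Pos 5: window 'ad' -> no
  Pos 6: window 'db' -> no
  Pos 7: window 'bc' -> no
  Pos 8: window 'cb' -> no
  Pos 9: window 'ba' -> no
  Pos 10: window 'ad' -> no
  Pos 11: window 'd' -> no
Total matches: 1

1


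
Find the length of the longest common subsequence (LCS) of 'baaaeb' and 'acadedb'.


DP table for LCS of 'baaaeb' and 'acadedb':
       a  c  a  d  e  d  b
    0  0  0  0  0  0  0  0
  b 0  0  0  0  0  0  0  1
  a 0  1  1  1  1  1  1  1
  a 0  1  1  2  2  2  2  2
  a 0  1  1  2  2  2  2  2
  e 0  1  1  2  2  3  3  3
  b 0  1  1  2  2  3  3  4
LCS: 'aaeb'
LCS length = 4

4


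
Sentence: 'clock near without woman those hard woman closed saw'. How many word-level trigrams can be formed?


Word trigrams from [9] words:
  Trigram 1: (clock near without)
  Trigram 2: (near without woman)
  Trigram 3: (without woman those)
  Trigram 4: (woman those hard)
  Trigram 5: (those hard woman)
  Trigram 6: (hard woman closed)
  Trigram 7: (woman closed saw)
Total word trigrams: 9 - 2 = 7

7


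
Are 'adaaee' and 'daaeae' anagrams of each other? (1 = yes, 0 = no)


Sort characters of 'adaaee': 'aaadee'
Sort characters of 'daaeae': 'aaadee'
Sorted forms match -> they ARE anagrams
Result: 1

1


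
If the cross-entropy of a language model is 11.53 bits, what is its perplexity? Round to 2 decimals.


Perplexity formula: PP = 2^H
H = 11.53
PP = 2^11.53
Decompose: 2^11.53 = 2^11 * 2^0.53
2^11 = 2048, 2^0.53 ~ 1.4439292
PP ~ 2048 * 1.4439292 = 2957.1670016
Rounded to 2 decimals: 2957.17

2957.17


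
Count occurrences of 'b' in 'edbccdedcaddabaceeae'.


Scanning 'edbccdedcaddabaceeae' for 'b':
  Position 2: 'b' -> MATCH (count: 1)
  Position 13: 'b' -> MATCH (count: 2)
Total occurrences of 'b': 2

2


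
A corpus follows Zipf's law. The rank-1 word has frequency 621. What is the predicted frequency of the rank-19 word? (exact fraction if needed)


Zipf's law: freq(rank) = f1 / rank
f1 = 621, rank = 19
freq = 621 / 19
GCD(621, 19) = 1
Simplified: 621/19

621/19


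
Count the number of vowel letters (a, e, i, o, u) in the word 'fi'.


Scanning each character of 'fi':
  Position 1: 'f' -> consonant (running count: 0)
  Position 2: 'i' -> vowel (running count: 1)
Total vowels: 1

1


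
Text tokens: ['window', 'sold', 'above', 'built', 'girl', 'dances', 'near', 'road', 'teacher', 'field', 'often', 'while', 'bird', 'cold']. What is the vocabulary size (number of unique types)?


Listing all tokens and tracking unique types:
  Token 1: 'window' -> NEW (unique so far: 1)
  Token 2: 'sold' -> NEW (unique so far: 2)
  Token 3: 'above' -> NEW (unique so far: 3)
  Token 4: 'built' -> NEW (unique so far: 4)
  Token 5: 'girl' -> NEW (unique so far: 5)
  Token 6: 'dances' -> NEW (unique so far: 6)
  Token 7: 'near' -> NEW (unique so far: 7)
  Token 8: 'road' -> NEW (unique so far: 8)
  Token 9: 'teacher' -> NEW (unique so far: 9)
  Token 10: 'field' -> NEW (unique so far: 10)
  Token 11: 'often' -> NEW (unique so far: 11)
  Token 12: 'while' -> NEW (unique so far: 12)
  Token 13: 'bird' -> NEW (unique so far: 13)
  Token 14: 'cold' -> NEW (unique so far: 14)
Unique types: ('above', 'bird', 'built', 'cold', 'dances', 'field', 'girl', 'near', 'often', 'road', 'sold', 'teacher', 'while', 'window')
Vocabulary size: 14

14


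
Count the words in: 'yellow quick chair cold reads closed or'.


Counting words by splitting on spaces:
  Word 1: 'yellow'
  Word 2: 'quick'
  Word 3: 'chair'
  Word 4: 'cold'
  Word 5: 'reads'
  Word 6: 'closed'
  Word 7: 'or'
Total words: 7

7


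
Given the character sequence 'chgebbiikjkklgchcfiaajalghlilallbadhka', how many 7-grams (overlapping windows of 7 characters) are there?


String 'chgebbiikjkklgchcfiaajalghlilallbadhka' has length L = 38.
Number of overlapping n-grams = L - n + 1
Substituting: 38 - 7 + 1 = 32

32


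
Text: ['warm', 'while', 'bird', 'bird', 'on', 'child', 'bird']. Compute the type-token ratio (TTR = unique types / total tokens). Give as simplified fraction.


Tokens: 7
Unique types: ('bird', 'child', 'on', 'warm', 'while') = 5
TTR = 5/7
Already in lowest terms.

5/7


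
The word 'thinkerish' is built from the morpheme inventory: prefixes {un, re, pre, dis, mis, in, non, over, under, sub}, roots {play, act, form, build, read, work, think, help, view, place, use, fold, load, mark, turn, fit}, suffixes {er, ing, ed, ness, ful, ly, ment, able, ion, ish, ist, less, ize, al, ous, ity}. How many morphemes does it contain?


Segmenting 'thinkerish' against the inventory:
  'think' -> root (morpheme 1)
  'er' -> suffix (morpheme 2)
  'ish' -> suffix (morpheme 3)
Total morphemes: 3

3


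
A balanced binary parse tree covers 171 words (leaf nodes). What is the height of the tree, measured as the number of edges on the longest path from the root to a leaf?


In a balanced binary tree with n leaves the deepest leaf is ceil(log2(n)) edges below the root.
log2(171) = 7.4179
ceil(7.4179) = 8
height (edges) = 8

8


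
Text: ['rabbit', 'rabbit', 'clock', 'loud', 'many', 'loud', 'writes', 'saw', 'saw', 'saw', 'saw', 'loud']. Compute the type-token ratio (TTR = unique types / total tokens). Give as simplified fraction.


Tokens: 12
Unique types: ('clock', 'loud', 'many', 'rabbit', 'saw', 'writes') = 6
TTR = 6/12
Simplify: divide both by 6 -> 1/2
TTR = 1/2

1/2


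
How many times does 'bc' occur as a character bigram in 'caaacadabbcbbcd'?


Scanning 'caaacadabbcbbcd' for bigram 'bc':
  Position 0: 'ca' -> no
  Position 1: 'aa' -> no
  Position 2: 'aa' -> no
  Position 3: 'ac' -> no
  Position 4: 'ca' -> no
  Position 5: 'ad' -> no
  Position 6: 'da' -> no
  Position 7: 'ab' -> no
  Position 8: 'bb' -> no
  Position 9: 'bc' -> MATCH
  Position 10: 'cb' -> no
  Position 11: 'bb' -> no
  Position 12: 'bc' -> MATCH
  Position 13: 'cd' -> no
Total matches: 2

2


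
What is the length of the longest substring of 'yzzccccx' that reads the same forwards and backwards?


Scanning 'yzzccccx' for palindromic substrings.
Substring at positions 3-6: 'cccc'.
Check: reverse('cccc') = 'cccc' -> palindrome confirmed.
Neighbouring characters ('z' / 'x') break symmetry, so it cannot extend further.
No longer palindromic substring exists; longest length = 4

4


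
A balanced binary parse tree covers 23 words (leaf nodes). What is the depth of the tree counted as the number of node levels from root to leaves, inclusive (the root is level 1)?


In a balanced binary tree with n leaves the deepest leaf is ceil(log2(n)) edges below the root,
so counting node levels inclusive of root and leaves gives ceil(log2(n)) + 1 levels.
log2(23) = 4.5236
ceil(4.5236) = 5
levels = 5 + 1 = 6

6


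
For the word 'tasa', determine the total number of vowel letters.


Scanning each character of 'tasa':
  Position 1: 't' -> consonant (running count: 0)
  Position 2: 'a' -> vowel (running count: 1)
  Position 3: 's' -> consonant (running count: 1)
  Position 4: 'a' -> vowel (running count: 2)
Total vowels: 2

2


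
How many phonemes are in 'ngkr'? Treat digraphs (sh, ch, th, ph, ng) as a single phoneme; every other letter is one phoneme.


Parsing 'ngkr' greedily, digraphs first:
  'ng' -> digraph (1 consonant phoneme) (phonemes so far: 1)
  'k' -> consonant phoneme (phonemes so far: 2)
  'r' -> consonant phoneme (phonemes so far: 3)
Total phonemes: 3

3


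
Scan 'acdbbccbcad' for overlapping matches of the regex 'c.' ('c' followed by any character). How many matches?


Pattern: c. means 'c' followed by any character.
Scanning 'acdbbccbcad' position-by-position:
  Pos 0: window 'ac' -> no
  Pos 1: window 'cd' -> MATCH
  Pos 2: window 'db' -> no
  Pos 3: window 'bb' -> no
  Pos 4: window 'bc' -> no
  Pos 5: window 'cc' -> MATCH
  Pos 6: window 'cb' -> MATCH
  Pos 7: window 'bc' -> no
  Pos 8: window 'ca' -> MATCH
  Pos 9: window 'ad' -> no
  Pos 10: window 'd' -> no
Total matches: 4

4


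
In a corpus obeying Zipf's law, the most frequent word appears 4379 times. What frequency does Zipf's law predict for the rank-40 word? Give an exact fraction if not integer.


Zipf's law: freq(rank) = f1 / rank
f1 = 4379, rank = 40
freq = 4379 / 40
GCD(4379, 40) = 1
Simplified: 4379/40

4379/40


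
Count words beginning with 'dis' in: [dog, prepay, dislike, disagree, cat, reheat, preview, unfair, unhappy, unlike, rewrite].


Checking each word for prefix 'dis':
  'dog' -> no (count: 0)
  'prepay' -> no (count: 0)
  'dislike' -> YES, starts with 'dis' (count: 1)
  'disagree' -> YES, starts with 'dis' (count: 2)
  'cat' -> no (count: 2)
  'reheat' -> no (count: 2)
  'preview' -> no (count: 2)
  'unfair' -> no (count: 2)
  'unhappy' -> no (count: 2)
  'unlike' -> no (count: 2)
  'rewrite' -> no (count: 2)
Total with prefix 'dis': 2

2


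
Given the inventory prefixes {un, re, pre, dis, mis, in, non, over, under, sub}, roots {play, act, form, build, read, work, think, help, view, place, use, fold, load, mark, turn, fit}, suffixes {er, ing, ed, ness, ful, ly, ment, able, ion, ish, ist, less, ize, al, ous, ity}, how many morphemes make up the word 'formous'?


Segmenting 'formous' against the inventory:
  'form' -> root (morpheme 1)
  'ous' -> suffix (morpheme 2)
Total morphemes: 2

2


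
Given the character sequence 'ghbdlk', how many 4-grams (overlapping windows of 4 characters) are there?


String 'ghbdlk' has length L = 6.
Number of overlapping n-grams = L - n + 1
Substituting: 6 - 4 + 1 = 3

3


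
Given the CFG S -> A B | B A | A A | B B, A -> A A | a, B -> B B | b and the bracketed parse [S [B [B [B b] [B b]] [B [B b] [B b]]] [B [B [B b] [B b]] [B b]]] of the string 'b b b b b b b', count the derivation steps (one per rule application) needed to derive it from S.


Every bracketed nonterminal node [X ...] in the tree is produced by exactly one rule application.
Reading the tree off as a leftmost derivation:
  Step 1: S  =>  B B   (applied S -> B B)
  Step 2: B B  =>  B B B   (applied B -> B B)
  Step 3: B B B  =>  B B B B   (applied B -> B B)
  Step 4: B B B B  =>  b B B B   (applied B -> b)
  Step 5: b B B B  =>  b b B B   (applied B -> b)
  Step 6: b b B B  =>  b b B B B   (applied B -> B B)
  Step 7: b b B B B  =>  b b b B B   (applied B -> b)
  Step 8: b b b B B  =>  b b b b B   (applied B -> b)
  Step 9: b b b b B  =>  b b b b B B   (applied B -> B B)
  Step 10: b b b b B B  =>  b b b b B B B   (applied B -> B B)
  Step 11: b b b b B B B  =>  b b b b b B B   (applied B -> b)
  Step 12: b b b b b B B  =>  b b b b b b B   (applied B -> b)
  Step 13: b b b b b b B  =>  b b b b b b b   (applied B -> b)
Final yield: b b b b b b b
Total rewrite steps: 13

13


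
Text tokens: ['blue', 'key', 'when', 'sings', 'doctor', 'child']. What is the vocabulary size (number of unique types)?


Listing all tokens and tracking unique types:
  Token 1: 'blue' -> NEW (unique so far: 1)
  Token 2: 'key' -> NEW (unique so far: 2)
  Token 3: 'when' -> NEW (unique so far: 3)
  Token 4: 'sings' -> NEW (unique so far: 4)
  Token 5: 'doctor' -> NEW (unique so far: 5)
  Token 6: 'child' -> NEW (unique so far: 6)
Unique types: ('blue', 'child', 'doctor', 'key', 'sings', 'when')
Vocabulary size: 6

6


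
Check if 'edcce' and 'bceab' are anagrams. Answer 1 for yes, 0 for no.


Sort characters of 'edcce': 'ccdee'
Sort characters of 'bceab': 'abbce'
Sorted forms differ -> they are NOT anagrams
Result: 0

0


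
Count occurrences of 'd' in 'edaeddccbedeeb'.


Scanning 'edaeddccbedeeb' for 'd':
  Position 1: 'd' -> MATCH (count: 1)
  Position 4: 'd' -> MATCH (count: 2)
  Position 5: 'd' -> MATCH (count: 3)
  Position 10: 'd' -> MATCH (count: 4)
Total occurrences of 'd': 4

4


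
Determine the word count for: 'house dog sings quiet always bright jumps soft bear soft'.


Counting words by splitting on spaces:
  Word 1: 'house'
  Word 2: 'dog'
  Word 3: 'sings'
  Word 4: 'quiet'
  Word 5: 'always'
  Word 6: 'bright'
  Word 7: 'jumps'
  Word 8: 'soft'
  Word 9: 'bear'
  Word 10: 'soft'
Total words: 10

10


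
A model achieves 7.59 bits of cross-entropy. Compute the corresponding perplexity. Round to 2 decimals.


Perplexity formula: PP = 2^H
H = 7.59
PP = 2^7.59
Decompose: 2^7.59 = 2^7 * 2^0.59
2^7 = 128, 2^0.59 ~ 1.5052467
PP ~ 128 * 1.5052467 = 192.6715776
Rounded to 2 decimals: 192.67

192.67


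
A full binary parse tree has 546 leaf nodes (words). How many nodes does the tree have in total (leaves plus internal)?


Leaf nodes (terminals): 546
Internal nodes = n - 1 = 546 - 1 = 545
Total = leaves + internal = 546 + 545 = 1091

1091


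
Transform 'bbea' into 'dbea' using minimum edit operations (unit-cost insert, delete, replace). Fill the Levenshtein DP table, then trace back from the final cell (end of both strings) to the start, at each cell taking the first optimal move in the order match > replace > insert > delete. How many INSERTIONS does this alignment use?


Edit distance = 1. Backtracking from cell (4, 4) with preference match > replace > insert > delete,
then listing the resulting alignment 'bbea' -> 'dbea' left to right:
  Step 1: replace b->d
  Step 2: keep 'b'
  Step 3: keep 'e'
  Step 4: keep 'a'
Total insertions: 0

0


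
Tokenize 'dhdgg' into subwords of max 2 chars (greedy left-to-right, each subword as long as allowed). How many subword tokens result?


'dhdgg' has 5 characters.
Chunking with max size 2:
  Chunk 1: 'dh' (positions 0-1)
  Chunk 2: 'dg' (positions 2-3)
  Chunk 3: 'g' (positions 4-4)
Total chunks: ceil(5 / 2) = 3

3


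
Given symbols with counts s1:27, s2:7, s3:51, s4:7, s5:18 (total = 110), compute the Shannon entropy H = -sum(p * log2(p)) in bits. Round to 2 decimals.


Computing entropy H = -sum(p_i * log2(p_i)):
  s1: p = 27/110 = 0.2455, -p*log2(p) = 0.4974
  s2: p = 7/110 = 0.0636, -p*log2(p) = 0.2529
  s3: p = 51/110 = 0.4636, -p*log2(p) = 0.5141
  s4: p = 7/110 = 0.0636, -p*log2(p) = 0.2529
  s5: p = 18/110 = 0.1636, -p*log2(p) = 0.4273
H = sum of terms = 1.9446
Rounded to 2 decimals: 1.94

1.94


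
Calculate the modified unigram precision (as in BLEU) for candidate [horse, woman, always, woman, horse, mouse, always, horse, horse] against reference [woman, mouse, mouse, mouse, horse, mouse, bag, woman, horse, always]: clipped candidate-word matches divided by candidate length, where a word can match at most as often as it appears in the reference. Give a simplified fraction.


Reference word counts: {'always': 1, 'bag': 1, 'horse': 2, 'mouse': 4, 'woman': 2}
Checking each candidate word (with clipping):
  'horse' -> in reference (ref count 2, used 1/2) -> match (matches: 1)
  'woman' -> in reference (ref count 2, used 1/2) -> match (matches: 2)
  'always' -> in reference (ref count 1, used 1/1) -> match (matches: 3)
  'woman' -> in reference (ref count 2, used 2/2) -> match (matches: 4)
  'horse' -> in reference (ref count 2, used 2/2) -> match (matches: 5)
  'mouse' -> in reference (ref count 4, used 1/4) -> match (matches: 6)
  'always' -> ref count 1 already used up (1/1) -> clipped, no match (matches: 6)
  'horse' -> ref count 2 already used up (2/2) -> clipped, no match (matches: 6)
  'horse' -> ref count 2 already used up (2/2) -> clipped, no match (matches: 6)
Clipped matches: 6, Candidate length: 9
Precision = 6/9 = 2/3

2/3


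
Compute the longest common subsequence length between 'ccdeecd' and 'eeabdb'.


DP table for LCS of 'ccdeecd' and 'eeabdb':
       e  e  a  b  d  b
    0  0  0  0  0  0  0
  c 0  0  0  0  0  0  0
  c 0  0  0  0  0  0  0
  d 0  0  0  0  0  1  1
  e 0  1  1  1  1  1  1
  e 0  1  2  2  2  2  2
  c 0  1  2  2  2  2  2
  d 0  1  2  2  2  3  3
LCS: 'eed'
LCS length = 3

3


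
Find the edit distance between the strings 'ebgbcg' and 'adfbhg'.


Building DP table for s1='ebgbcg' (len 6) and s2='adfbhg' (len 6):
       a  d  f  b  h  g
    0  1  2  3  4  5  6
  e 1  1  2  3  4  5  6
  b 2  2  2  3  3  4  5
  g 3  3  3  3  4  4  4
  b 4  4  4  4  3  4  5
  c 5  5  5  5  4  4  5
  g 6  6  6  6  5  5  4
Edit distance = dp[6][6] = 4

4


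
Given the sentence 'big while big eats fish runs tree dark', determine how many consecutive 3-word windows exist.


Word trigrams from [8] words:
  Trigram 1: (big while big)
  Trigram 2: (while big eats)
  Trigram 3: (big eats fish)
  Trigram 4: (eats fish runs)
  Trigram 5: (fish runs tree)
  Trigram 6: (runs tree dark)
Total word trigrams: 8 - 2 = 6

6


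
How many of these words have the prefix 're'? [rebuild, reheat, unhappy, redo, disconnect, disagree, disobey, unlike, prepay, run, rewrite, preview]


Checking each word for prefix 're':
  'rebuild' -> YES, starts with 're' (count: 1)
  'reheat' -> YES, starts with 're' (count: 2)
  'unhappy' -> no (count: 2)
  'redo' -> YES, starts with 're' (count: 3)
  'disconnect' -> no (count: 3)
  'disagree' -> no (count: 3)
  'disobey' -> no (count: 3)
  'unlike' -> no (count: 3)
  'prepay' -> no (count: 3)
  'run' -> no (count: 3)
  'rewrite' -> YES, starts with 're' (count: 4)
  'preview' -> no (count: 4)
Total with prefix 're': 4

4


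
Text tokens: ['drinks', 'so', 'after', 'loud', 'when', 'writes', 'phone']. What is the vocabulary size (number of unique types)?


Listing all tokens and tracking unique types:
  Token 1: 'drinks' -> NEW (unique so far: 1)
  Token 2: 'so' -> NEW (unique so far: 2)
  Token 3: 'after' -> NEW (unique so far: 3)
  Token 4: 'loud' -> NEW (unique so far: 4)
  Token 5: 'when' -> NEW (unique so far: 5)
  Token 6: 'writes' -> NEW (unique so far: 6)
  Token 7: 'phone' -> NEW (unique so far: 7)
Unique types: ('after', 'drinks', 'loud', 'phone', 'so', 'when', 'writes')
Vocabulary size: 7

7


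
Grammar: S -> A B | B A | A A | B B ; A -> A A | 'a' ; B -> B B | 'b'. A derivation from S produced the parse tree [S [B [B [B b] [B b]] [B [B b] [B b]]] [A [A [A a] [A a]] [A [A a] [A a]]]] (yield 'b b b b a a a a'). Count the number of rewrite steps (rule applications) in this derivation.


Every bracketed nonterminal node [X ...] in the tree is produced by exactly one rule application.
Reading the tree off as a leftmost derivation:
  Step 1: S  =>  B A   (applied S -> B A)
  Step 2: B A  =>  B B A   (applied B -> B B)
  Step 3: B B A  =>  B B B A   (applied B -> B B)
  Step 4: B B B A  =>  b B B A   (applied B -> b)
  Step 5: b B B A  =>  b b B A   (applied B -> b)
  Step 6: b b B A  =>  b b B B A   (applied B -> B B)
  Step 7: b b B B A  =>  b b b B A   (applied B -> b)
  Step 8: b b b B A  =>  b b b b A   (applied B -> b)
  Step 9: b b b b A  =>  b b b b A A   (applied A -> A A)
  Step 10: b b b b A A  =>  b b b b A A A   (applied A -> A A)
  Step 11: b b b b A A A  =>  b b b b a A A   (applied A -> a)
  Step 12: b b b b a A A  =>  b b b b a a A   (applied A -> a)
  Step 13: b b b b a a A  =>  b b b b a a A A   (applied A -> A A)
  Step 14: b b b b a a A A  =>  b b b b a a a A   (applied A -> a)
  Step 15: b b b b a a a A  =>  b b b b a a a a   (applied A -> a)
Final yield: b b b b a a a a
Total rewrite steps: 15

15


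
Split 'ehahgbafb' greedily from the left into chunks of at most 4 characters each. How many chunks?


'ehahgbafb' has 9 characters.
Chunking with max size 4:
  Chunk 1: 'ehah' (positions 0-3)
  Chunk 2: 'gbaf' (positions 4-7)
  Chunk 3: 'b' (positions 8-8)
Total chunks: ceil(9 / 4) = 3

3


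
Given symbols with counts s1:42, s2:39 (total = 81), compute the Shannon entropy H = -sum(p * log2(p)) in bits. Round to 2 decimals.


Computing entropy H = -sum(p_i * log2(p_i)):
  s1: p = 42/81 = 0.5185, -p*log2(p) = 0.4913
  s2: p = 39/81 = 0.4815, -p*log2(p) = 0.5077
H = sum of terms = 0.9990
Rounded to 2 decimals: 1.00

1.00


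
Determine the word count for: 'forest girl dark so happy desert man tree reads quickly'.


Counting words by splitting on spaces:
  Word 1: 'forest'
  Word 2: 'girl'
  Word 3: 'dark'
  Word 4: 'so'
  Word 5: 'happy'
  Word 6: 'desert'
  Word 7: 'man'
  Word 8: 'tree'
  Word 9: 'reads'
  Word 10: 'quickly'
Total words: 10

10


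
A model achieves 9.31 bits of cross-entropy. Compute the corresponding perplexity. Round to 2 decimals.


Perplexity formula: PP = 2^H
H = 9.31
PP = 2^9.31
Decompose: 2^9.31 = 2^9 * 2^0.31
2^9 = 512, 2^0.31 ~ 1.2397077
PP ~ 512 * 1.2397077 = 634.7303424
Rounded to 2 decimals: 634.73

634.73


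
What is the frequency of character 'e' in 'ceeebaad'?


Scanning 'ceeebaad' for 'e':
  Position 1: 'e' -> MATCH (count: 1)
  Position 2: 'e' -> MATCH (count: 2)
  Position 3: 'e' -> MATCH (count: 3)
Total occurrences of 'e': 3

3


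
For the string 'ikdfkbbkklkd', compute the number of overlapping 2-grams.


String 'ikdfkbbkklkd' has length L = 12.
Number of overlapping n-grams = L - n + 1
Substituting: 12 - 2 + 1 = 11

11


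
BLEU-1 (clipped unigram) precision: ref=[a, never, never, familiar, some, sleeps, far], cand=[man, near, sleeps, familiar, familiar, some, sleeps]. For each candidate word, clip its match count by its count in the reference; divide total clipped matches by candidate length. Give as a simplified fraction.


Reference word counts: {'a': 1, 'familiar': 1, 'far': 1, 'never': 2, 'sleeps': 1, 'some': 1}
Checking each candidate word (with clipping):
  'man' -> not in reference -> no match (matches: 0)
  'near' -> not in reference -> no match (matches: 0)
  'sleeps' -> in reference (ref count 1, used 1/1) -> match (matches: 1)
  'familiar' -> in reference (ref count 1, used 1/1) -> match (matches: 2)
  'familiar' -> ref count 1 already used up (1/1) -> clipped, no match (matches: 2)
  'some' -> in reference (ref count 1, used 1/1) -> match (matches: 3)
  'sleeps' -> ref count 1 already used up (1/1) -> clipped, no match (matches: 3)
Clipped matches: 3, Candidate length: 7
Precision = 3/7

3/7


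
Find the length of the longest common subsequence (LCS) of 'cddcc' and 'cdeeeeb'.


DP table for LCS of 'cddcc' and 'cdeeeeb':
       c  d  e  e  e  e  b
    0  0  0  0  0  0  0  0
  c 0  1  1  1  1  1  1  1
  d 0  1  2  2  2  2  2  2
  d 0  1  2  2  2  2  2  2
  c 0  1  2  2  2  2  2  2
  c 0  1  2  2  2  2  2  2
LCS: 'cd'
LCS length = 2

2


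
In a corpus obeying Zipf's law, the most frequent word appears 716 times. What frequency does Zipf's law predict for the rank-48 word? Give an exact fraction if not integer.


Zipf's law: freq(rank) = f1 / rank
f1 = 716, rank = 48
freq = 716 / 48
GCD(716, 48) = 4
Simplified: 179/12

179/12


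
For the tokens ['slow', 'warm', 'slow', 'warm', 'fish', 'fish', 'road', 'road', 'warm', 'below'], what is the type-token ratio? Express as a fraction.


Tokens: 10
Unique types: ('below', 'fish', 'road', 'slow', 'warm') = 5
TTR = 5/10
Simplify: divide both by 5 -> 1/2
TTR = 1/2

1/2


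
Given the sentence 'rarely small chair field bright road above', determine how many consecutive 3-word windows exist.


Word trigrams from [7] words:
  Trigram 1: (rarely small chair)
  Trigram 2: (small chair field)
  Trigram 3: (chair field bright)
  Trigram 4: (field bright road)
  Trigram 5: (bright road above)
Total word trigrams: 7 - 2 = 5

5


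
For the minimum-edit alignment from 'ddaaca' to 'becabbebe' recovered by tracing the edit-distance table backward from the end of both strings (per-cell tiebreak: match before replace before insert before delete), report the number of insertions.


Edit distance = 8. Backtracking from cell (6, 9) with preference match > replace > insert > delete,
then listing the resulting alignment 'ddaaca' -> 'becabbebe' left to right:
  Step 1: insert 'b' [insertion #1]
  Step 2: replace d->e
  Step 3: replace d->c
  Step 4: keep 'a'
  Step 5: insert 'b' [insertion #2]
  Step 6: insert 'b' [insertion #3]
  Step 7: replace a->e
  Step 8: replace c->b
  Step 9: replace a->e
Total insertions: 3

3


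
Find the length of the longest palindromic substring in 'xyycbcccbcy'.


Scanning 'xyycbcccbcy' for palindromic substrings.
Substring at positions 2-10: 'ycbcccbcy'.
Check: reverse('ycbcccbcy') = 'ycbcccbcy' -> palindrome confirmed.
Neighbouring characters ('y' / '-') break symmetry, so it cannot extend further.
No longer palindromic substring exists; longest length = 9

9


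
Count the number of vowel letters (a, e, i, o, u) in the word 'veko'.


Scanning each character of 'veko':
  Position 1: 'v' -> consonant (running count: 0)
  Position 2: 'e' -> vowel (running count: 1)
  Position 3: 'k' -> consonant (running count: 1)
  Position 4: 'o' -> vowel (running count: 2)
Total vowels: 2

2


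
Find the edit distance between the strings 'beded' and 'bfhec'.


Building DP table for s1='beded' (len 5) and s2='bfhec' (len 5):
       b  f  h  e  c
    0  1  2  3  4  5
  b 1  0  1  2  3  4
  e 2  1  1  2  2  3
  d 3  2  2  2  3  3
  e 4  3  3  3  2  3
  d 5  4  4  4  3  3
Edit distance = dp[5][5] = 3

3


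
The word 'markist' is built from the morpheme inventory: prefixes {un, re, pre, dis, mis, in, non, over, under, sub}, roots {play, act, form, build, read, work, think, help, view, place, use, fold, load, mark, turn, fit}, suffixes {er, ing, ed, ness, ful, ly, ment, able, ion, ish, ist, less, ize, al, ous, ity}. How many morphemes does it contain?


Segmenting 'markist' against the inventory:
  'mark' -> root (morpheme 1)
  'ist' -> suffix (morpheme 2)
Total morphemes: 2

2


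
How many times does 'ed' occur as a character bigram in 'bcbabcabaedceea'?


Scanning 'bcbabcabaedceea' for bigram 'ed':
  Position 0: 'bc' -> no
  Position 1: 'cb' -> no
  Position 2: 'ba' -> no
  Position 3: 'ab' -> no
  Position 4: 'bc' -> no
  Position 5: 'ca' -> no
  Position 6: 'ab' -> no
  Position 7: 'ba' -> no
  Position 8: 'ae' -> no
  Position 9: 'ed' -> MATCH
  Position 10: 'dc' -> no
  Position 11: 'ce' -> no
  Position 12: 'ee' -> no
  Position 13: 'ea' -> no
Total matches: 1

1


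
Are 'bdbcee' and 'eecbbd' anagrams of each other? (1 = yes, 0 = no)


Sort characters of 'bdbcee': 'bbcdee'
Sort characters of 'eecbbd': 'bbcdee'
Sorted forms match -> they ARE anagrams
Result: 1

1


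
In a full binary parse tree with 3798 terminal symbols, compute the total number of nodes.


Leaf nodes (terminals): 3798
Internal nodes = n - 1 = 3798 - 1 = 3797
Total = leaves + internal = 3798 + 3797 = 7595

7595


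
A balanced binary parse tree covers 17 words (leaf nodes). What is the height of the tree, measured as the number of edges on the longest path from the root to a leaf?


In a balanced binary tree with n leaves the deepest leaf is ceil(log2(n)) edges below the root.
log2(17) = 4.0875
ceil(4.0875) = 5
height (edges) = 5

5


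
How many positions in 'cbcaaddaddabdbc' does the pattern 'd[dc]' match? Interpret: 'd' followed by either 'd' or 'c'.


Pattern: d[dc] means 'd' followed by either 'd' or 'c'.
Scanning 'cbcaaddaddabdbc' position-by-position:
  Pos 0: window 'cb' -> no
  Pos 1: window 'bc' -> no
  Pos 2: window 'ca' -> no
  Pos 3: window 'aa' -> no
  Pos 4: window 'ad' -> no
  Pos 5: window 'dd' -> MATCH
  Pos 6: window 'da' -> no
  Pos 7: window 'ad' -> no
  Pos 8: window 'dd' -> MATCH
  Pos 9: window 'da' -> no
  Pos 10: window 'ab' -> no
  Pos 11: window 'bd' -> no
  Pos 12: window 'db' -> no
  Pos 13: window 'bc' -> no
  Pos 14: window 'c' -> no
Total matches: 2

2


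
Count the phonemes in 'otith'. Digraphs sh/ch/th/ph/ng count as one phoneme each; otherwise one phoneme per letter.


Parsing 'otith' greedily, digraphs first:
  'o' -> vowel phoneme (phonemes so far: 1)
  't' -> consonant phoneme (phonemes so far: 2)
  'i' -> vowel phoneme (phonemes so far: 3)
  'th' -> digraph (1 consonant phoneme) (phonemes so far: 4)
Total phonemes: 4

4


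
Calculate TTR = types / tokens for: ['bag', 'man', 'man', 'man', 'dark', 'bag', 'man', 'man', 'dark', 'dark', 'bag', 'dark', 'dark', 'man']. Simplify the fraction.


Tokens: 14
Unique types: ('bag', 'dark', 'man') = 3
TTR = 3/14
Already in lowest terms.

3/14


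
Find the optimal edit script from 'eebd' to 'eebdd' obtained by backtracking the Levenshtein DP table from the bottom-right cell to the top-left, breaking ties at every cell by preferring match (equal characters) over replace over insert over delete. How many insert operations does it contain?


Edit distance = 1. Backtracking from cell (4, 5) with preference match > replace > insert > delete,
then listing the resulting alignment 'eebd' -> 'eebdd' left to right:
  Step 1: keep 'e'
  Step 2: keep 'e'
  Step 3: keep 'b'
  Step 4: insert 'd' [insertion #1]
  Step 5: keep 'd'
Total insertions: 1

1


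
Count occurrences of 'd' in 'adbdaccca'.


Scanning 'adbdaccca' for 'd':
  Position 1: 'd' -> MATCH (count: 1)
  Position 3: 'd' -> MATCH (count: 2)
Total occurrences of 'd': 2

2


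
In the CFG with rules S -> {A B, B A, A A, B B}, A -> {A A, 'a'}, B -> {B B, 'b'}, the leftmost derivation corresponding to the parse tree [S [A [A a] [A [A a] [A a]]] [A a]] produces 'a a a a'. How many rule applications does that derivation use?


Every bracketed nonterminal node [X ...] in the tree is produced by exactly one rule application.
Reading the tree off as a leftmost derivation:
  Step 1: S  =>  A A   (applied S -> A A)
  Step 2: A A  =>  A A A   (applied A -> A A)
  Step 3: A A A  =>  a A A   (applied A -> a)
  Step 4: a A A  =>  a A A A   (applied A -> A A)
  Step 5: a A A A  =>  a a A A   (applied A -> a)
  Step 6: a a A A  =>  a a a A   (applied A -> a)
  Step 7: a a a A  =>  a a a a   (applied A -> a)
Final yield: a a a a
Total rewrite steps: 7

7


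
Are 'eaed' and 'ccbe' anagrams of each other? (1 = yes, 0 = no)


Sort characters of 'eaed': 'adee'
Sort characters of 'ccbe': 'bcce'
Sorted forms differ -> they are NOT anagrams
Result: 0

0


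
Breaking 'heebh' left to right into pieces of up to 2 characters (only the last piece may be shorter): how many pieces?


'heebh' has 5 characters.
Chunking with max size 2:
  Chunk 1: 'he' (positions 0-1)
  Chunk 2: 'eb' (positions 2-3)
  Chunk 3: 'h' (positions 4-4)
Total chunks: ceil(5 / 2) = 3

3


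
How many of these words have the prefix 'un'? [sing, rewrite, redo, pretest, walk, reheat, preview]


Checking each word for prefix 'un':
  'sing' -> no (count: 0)
  'rewrite' -> no (count: 0)
  'redo' -> no (count: 0)
  'pretest' -> no (count: 0)
  'walk' -> no (count: 0)
  'reheat' -> no (count: 0)
  'preview' -> no (count: 0)
Total with prefix 'un': 0

0


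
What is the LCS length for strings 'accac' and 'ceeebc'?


DP table for LCS of 'accac' and 'ceeebc':
       c  e  e  e  b  c
    0  0  0  0  0  0  0
  a 0  0  0  0  0  0  0
  c 0  1  1  1  1  1  1
  c 0  1  1  1  1  1  2
  a 0  1  1  1  1  1  2
  c 0  1  1  1  1  1  2
LCS: 'cc'
LCS length = 2

2


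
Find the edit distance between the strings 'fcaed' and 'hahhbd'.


Building DP table for s1='fcaed' (len 5) and s2='hahhbd' (len 6):
       h  a  h  h  b  d
    0  1  2  3  4  5  6
  f 1  1  2  3  4  5  6
  c 2  2  2  3  4  5  6
  a 3  3  2  3  4  5  6
  e 4  4  3  3  4  5  6
  d 5  5  4  4  4  5  5
Edit distance = dp[5][6] = 5

5


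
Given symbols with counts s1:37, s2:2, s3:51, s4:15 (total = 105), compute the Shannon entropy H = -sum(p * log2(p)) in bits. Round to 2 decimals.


Computing entropy H = -sum(p_i * log2(p_i)):
  s1: p = 37/105 = 0.3524, -p*log2(p) = 0.5303
  s2: p = 2/105 = 0.0190, -p*log2(p) = 0.1088
  s3: p = 51/105 = 0.4857, -p*log2(p) = 0.5060
  s4: p = 15/105 = 0.1429, -p*log2(p) = 0.4011
H = sum of terms = 1.5462
Rounded to 2 decimals: 1.55

1.55


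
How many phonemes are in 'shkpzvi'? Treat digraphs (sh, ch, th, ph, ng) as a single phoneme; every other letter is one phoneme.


Parsing 'shkpzvi' greedily, digraphs first:
  'sh' -> digraph (1 consonant phoneme) (phonemes so far: 1)
  'k' -> consonant phoneme (phonemes so far: 2)
  'p' -> consonant phoneme (phonemes so far: 3)
  'z' -> consonant phoneme (phonemes so far: 4)
  'v' -> consonant phoneme (phonemes so far: 5)
  'i' -> vowel phoneme (phonemes so far: 6)
Total phonemes: 6

6


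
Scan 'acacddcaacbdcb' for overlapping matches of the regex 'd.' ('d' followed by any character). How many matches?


Pattern: d. means 'd' followed by any character.
Scanning 'acacddcaacbdcb' position-by-position:
  Pos 0: window 'ac' -> no
  Pos 1: window 'ca' -> no
  Pos 2: window 'ac' -> no
  Pos 3: window 'cd' -> no
  Pos 4: window 'dd' -> MATCH
  Pos 5: window 'dc' -> MATCH
  Pos 6: window 'ca' -> no
  Pos 7: window 'aa' -> no
  Pos 8: window 'ac' -> no
  Pos 9: window 'cb' -> no
  Pos 10: window 'bd' -> no
  Pos 11: window 'dc' -> MATCH
  Pos 12: window 'cb' -> no
  Pos 13: window 'b' -> no
Total matches: 3

3


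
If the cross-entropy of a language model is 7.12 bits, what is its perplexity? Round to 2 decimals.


Perplexity formula: PP = 2^H
H = 7.12
PP = 2^7.12
Decompose: 2^7.12 = 2^7 * 2^0.12
2^7 = 128, 2^0.12 ~ 1.0867349
PP ~ 128 * 1.0867349 = 139.1020672
Rounded to 2 decimals: 139.10

139.10


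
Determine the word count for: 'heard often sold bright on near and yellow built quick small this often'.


Counting words by splitting on spaces:
  Word 1: 'heard'
  Word 2: 'often'
  Word 3: 'sold'
  Word 4: 'bright'
  Word 5: 'on'
  Word 6: 'near'
  Word 7: 'and'
  Word 8: 'yellow'
  Word 9: 'built'
  Word 10: 'quick'
  Word 11: 'small'
  Word 12: 'this'
  Word 13: 'often'
Total words: 13

13


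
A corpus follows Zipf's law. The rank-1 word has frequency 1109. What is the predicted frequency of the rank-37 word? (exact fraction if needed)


Zipf's law: freq(rank) = f1 / rank
f1 = 1109, rank = 37
freq = 1109 / 37
GCD(1109, 37) = 1
Simplified: 1109/37

1109/37


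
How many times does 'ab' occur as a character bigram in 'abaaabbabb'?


Scanning 'abaaabbabb' for bigram 'ab':
  Position 0: 'ab' -> MATCH
  Position 1: 'ba' -> no
  Position 2: 'aa' -> no
  Position 3: 'aa' -> no
  Position 4: 'ab' -> MATCH
  Position 5: 'bb' -> no
  Position 6: 'ba' -> no
  Position 7: 'ab' -> MATCH
  Position 8: 'bb' -> no
Total matches: 3

3


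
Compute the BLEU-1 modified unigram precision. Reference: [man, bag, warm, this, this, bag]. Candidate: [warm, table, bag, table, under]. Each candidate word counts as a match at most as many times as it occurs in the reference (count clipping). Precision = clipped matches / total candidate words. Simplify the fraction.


Reference word counts: {'bag': 2, 'man': 1, 'this': 2, 'warm': 1}
Checking each candidate word (with clipping):
  'warm' -> in reference (ref count 1, used 1/1) -> match (matches: 1)
  'table' -> not in reference -> no match (matches: 1)
  'bag' -> in reference (ref count 2, used 1/2) -> match (matches: 2)
  'table' -> not in reference -> no match (matches: 2)
  'under' -> not in reference -> no match (matches: 2)
Clipped matches: 2, Candidate length: 5
Precision = 2/5

2/5


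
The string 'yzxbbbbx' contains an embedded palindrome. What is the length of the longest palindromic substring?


Scanning 'yzxbbbbx' for palindromic substrings.
Substring at positions 2-7: 'xbbbbx'.
Check: reverse('xbbbbx') = 'xbbbbx' -> palindrome confirmed.
Neighbouring characters ('z' / '-') break symmetry, so it cannot extend further.
No longer palindromic substring exists; longest length = 6

6


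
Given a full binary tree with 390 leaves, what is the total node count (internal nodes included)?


Leaf nodes (terminals): 390
Internal nodes = n - 1 = 390 - 1 = 389
Total = leaves + internal = 390 + 389 = 779

779


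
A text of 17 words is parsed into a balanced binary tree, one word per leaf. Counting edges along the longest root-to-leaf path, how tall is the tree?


In a balanced binary tree with n leaves the deepest leaf is ceil(log2(n)) edges below the root.
log2(17) = 4.0875
ceil(4.0875) = 5
height (edges) = 5

5


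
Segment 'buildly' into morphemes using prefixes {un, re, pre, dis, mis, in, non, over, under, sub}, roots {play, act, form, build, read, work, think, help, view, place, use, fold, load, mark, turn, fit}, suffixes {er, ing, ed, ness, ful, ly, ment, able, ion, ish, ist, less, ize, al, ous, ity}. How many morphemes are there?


Segmenting 'buildly' against the inventory:
  'build' -> root (morpheme 1)
  'ly' -> suffix (morpheme 2)
Total morphemes: 2

2


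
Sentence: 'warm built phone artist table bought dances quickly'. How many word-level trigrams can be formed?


Word trigrams from [8] words:
  Trigram 1: (warm built phone)
  Trigram 2: (built phone artist)
  Trigram 3: (phone artist table)
  Trigram 4: (artist table bought)
  Trigram 5: (table bought dances)
  Trigram 6: (bought dances quickly)
Total word trigrams: 8 - 2 = 6

6


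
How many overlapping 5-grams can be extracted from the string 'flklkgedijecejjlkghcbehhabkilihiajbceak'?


String 'flklkgedijecejjlkghcbehhabkilihiajbceak' has length L = 39.
Number of overlapping n-grams = L - n + 1
Substituting: 39 - 5 + 1 = 35

35


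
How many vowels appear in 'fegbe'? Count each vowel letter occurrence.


Scanning each character of 'fegbe':
  Position 1: 'f' -> consonant (running count: 0)
  Position 2: 'e' -> vowel (running count: 1)
  Position 3: 'g' -> consonant (running count: 1)
  Position 4: 'b' -> consonant (running count: 1)
  Position 5: 'e' -> vowel (running count: 2)
Total vowels: 2

2


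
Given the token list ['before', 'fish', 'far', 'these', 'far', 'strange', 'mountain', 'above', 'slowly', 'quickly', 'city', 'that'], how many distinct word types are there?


Listing all tokens and tracking unique types:
  Token 1: 'before' -> NEW (unique so far: 1)
  Token 2: 'fish' -> NEW (unique so far: 2)
  Token 3: 'far' -> NEW (unique so far: 3)
  Token 4: 'these' -> NEW (unique so far: 4)
  Token 5: 'far' -> duplicate (unique so far: 4)
  Token 6: 'strange' -> NEW (unique so far: 5)
  Token 7: 'mountain' -> NEW (unique so far: 6)
  Token 8: 'above' -> NEW (unique so far: 7)
  Token 9: 'slowly' -> NEW (unique so far: 8)
  Token 10: 'quickly' -> NEW (unique so far: 9)
  Token 11: 'city' -> NEW (unique so far: 10)
  Token 12: 'that' -> NEW (unique so far: 11)
Unique types: ('above', 'before', 'city', 'far', 'fish', 'mountain', 'quickly', 'slowly', 'strange', 'that', 'these')
Vocabulary size: 11

11


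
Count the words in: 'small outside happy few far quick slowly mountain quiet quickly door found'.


Counting words by splitting on spaces:
  Word 1: 'small'
  Word 2: 'outside'
  Word 3: 'happy'
  Word 4: 'few'
  Word 5: 'far'
  Word 6: 'quick'
  Word 7: 'slowly'
  Word 8: 'mountain'
  Word 9: 'quiet'
  Word 10: 'quickly'
  Word 11: 'door'
  Word 12: 'found'
Total words: 12

12


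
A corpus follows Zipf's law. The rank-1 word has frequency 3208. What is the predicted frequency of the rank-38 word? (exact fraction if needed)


Zipf's law: freq(rank) = f1 / rank
f1 = 3208, rank = 38
freq = 3208 / 38
GCD(3208, 38) = 2
Simplified: 1604/19

1604/19
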